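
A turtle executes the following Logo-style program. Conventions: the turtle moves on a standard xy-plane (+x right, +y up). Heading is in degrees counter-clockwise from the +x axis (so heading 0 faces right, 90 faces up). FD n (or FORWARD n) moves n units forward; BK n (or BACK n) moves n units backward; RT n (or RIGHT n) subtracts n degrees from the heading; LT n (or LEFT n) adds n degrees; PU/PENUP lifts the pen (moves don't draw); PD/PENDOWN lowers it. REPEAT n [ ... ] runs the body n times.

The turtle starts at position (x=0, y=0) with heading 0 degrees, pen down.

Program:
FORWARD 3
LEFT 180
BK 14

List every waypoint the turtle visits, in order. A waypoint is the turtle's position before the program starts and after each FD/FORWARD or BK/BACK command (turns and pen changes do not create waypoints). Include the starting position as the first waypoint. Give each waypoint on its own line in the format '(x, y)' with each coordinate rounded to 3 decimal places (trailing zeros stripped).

Answer: (0, 0)
(3, 0)
(17, 0)

Derivation:
Executing turtle program step by step:
Start: pos=(0,0), heading=0, pen down
FD 3: (0,0) -> (3,0) [heading=0, draw]
LT 180: heading 0 -> 180
BK 14: (3,0) -> (17,0) [heading=180, draw]
Final: pos=(17,0), heading=180, 2 segment(s) drawn
Waypoints (3 total):
(0, 0)
(3, 0)
(17, 0)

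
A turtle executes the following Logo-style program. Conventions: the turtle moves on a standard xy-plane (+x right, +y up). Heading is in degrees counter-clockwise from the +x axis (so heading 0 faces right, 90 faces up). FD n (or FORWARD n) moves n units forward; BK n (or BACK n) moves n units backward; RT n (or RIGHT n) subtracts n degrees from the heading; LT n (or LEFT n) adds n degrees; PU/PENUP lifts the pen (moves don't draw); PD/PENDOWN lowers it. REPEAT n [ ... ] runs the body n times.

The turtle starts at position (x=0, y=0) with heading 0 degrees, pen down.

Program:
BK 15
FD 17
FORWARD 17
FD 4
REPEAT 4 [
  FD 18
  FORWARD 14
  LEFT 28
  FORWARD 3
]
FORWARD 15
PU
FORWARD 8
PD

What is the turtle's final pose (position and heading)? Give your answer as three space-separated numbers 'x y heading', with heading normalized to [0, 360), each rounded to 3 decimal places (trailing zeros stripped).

Executing turtle program step by step:
Start: pos=(0,0), heading=0, pen down
BK 15: (0,0) -> (-15,0) [heading=0, draw]
FD 17: (-15,0) -> (2,0) [heading=0, draw]
FD 17: (2,0) -> (19,0) [heading=0, draw]
FD 4: (19,0) -> (23,0) [heading=0, draw]
REPEAT 4 [
  -- iteration 1/4 --
  FD 18: (23,0) -> (41,0) [heading=0, draw]
  FD 14: (41,0) -> (55,0) [heading=0, draw]
  LT 28: heading 0 -> 28
  FD 3: (55,0) -> (57.649,1.408) [heading=28, draw]
  -- iteration 2/4 --
  FD 18: (57.649,1.408) -> (73.542,9.859) [heading=28, draw]
  FD 14: (73.542,9.859) -> (85.903,16.432) [heading=28, draw]
  LT 28: heading 28 -> 56
  FD 3: (85.903,16.432) -> (87.581,18.919) [heading=56, draw]
  -- iteration 3/4 --
  FD 18: (87.581,18.919) -> (97.646,33.841) [heading=56, draw]
  FD 14: (97.646,33.841) -> (105.475,45.448) [heading=56, draw]
  LT 28: heading 56 -> 84
  FD 3: (105.475,45.448) -> (105.789,48.431) [heading=84, draw]
  -- iteration 4/4 --
  FD 18: (105.789,48.431) -> (107.67,66.333) [heading=84, draw]
  FD 14: (107.67,66.333) -> (109.133,80.256) [heading=84, draw]
  LT 28: heading 84 -> 112
  FD 3: (109.133,80.256) -> (108.01,83.038) [heading=112, draw]
]
FD 15: (108.01,83.038) -> (102.39,96.945) [heading=112, draw]
PU: pen up
FD 8: (102.39,96.945) -> (99.394,104.363) [heading=112, move]
PD: pen down
Final: pos=(99.394,104.363), heading=112, 17 segment(s) drawn

Answer: 99.394 104.363 112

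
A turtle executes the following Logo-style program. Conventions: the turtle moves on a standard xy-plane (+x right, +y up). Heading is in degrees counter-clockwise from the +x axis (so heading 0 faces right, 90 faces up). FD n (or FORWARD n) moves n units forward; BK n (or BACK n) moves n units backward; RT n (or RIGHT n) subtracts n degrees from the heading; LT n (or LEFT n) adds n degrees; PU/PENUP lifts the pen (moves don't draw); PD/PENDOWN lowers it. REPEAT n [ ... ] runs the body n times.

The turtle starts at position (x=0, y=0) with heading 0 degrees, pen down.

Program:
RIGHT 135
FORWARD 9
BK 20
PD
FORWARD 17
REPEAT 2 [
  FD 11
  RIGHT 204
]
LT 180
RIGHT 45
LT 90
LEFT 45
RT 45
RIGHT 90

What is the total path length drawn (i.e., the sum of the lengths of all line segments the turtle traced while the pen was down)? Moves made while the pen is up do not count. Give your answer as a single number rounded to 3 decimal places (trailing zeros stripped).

Answer: 68

Derivation:
Executing turtle program step by step:
Start: pos=(0,0), heading=0, pen down
RT 135: heading 0 -> 225
FD 9: (0,0) -> (-6.364,-6.364) [heading=225, draw]
BK 20: (-6.364,-6.364) -> (7.778,7.778) [heading=225, draw]
PD: pen down
FD 17: (7.778,7.778) -> (-4.243,-4.243) [heading=225, draw]
REPEAT 2 [
  -- iteration 1/2 --
  FD 11: (-4.243,-4.243) -> (-12.021,-12.021) [heading=225, draw]
  RT 204: heading 225 -> 21
  -- iteration 2/2 --
  FD 11: (-12.021,-12.021) -> (-1.751,-8.079) [heading=21, draw]
  RT 204: heading 21 -> 177
]
LT 180: heading 177 -> 357
RT 45: heading 357 -> 312
LT 90: heading 312 -> 42
LT 45: heading 42 -> 87
RT 45: heading 87 -> 42
RT 90: heading 42 -> 312
Final: pos=(-1.751,-8.079), heading=312, 5 segment(s) drawn

Segment lengths:
  seg 1: (0,0) -> (-6.364,-6.364), length = 9
  seg 2: (-6.364,-6.364) -> (7.778,7.778), length = 20
  seg 3: (7.778,7.778) -> (-4.243,-4.243), length = 17
  seg 4: (-4.243,-4.243) -> (-12.021,-12.021), length = 11
  seg 5: (-12.021,-12.021) -> (-1.751,-8.079), length = 11
Total = 68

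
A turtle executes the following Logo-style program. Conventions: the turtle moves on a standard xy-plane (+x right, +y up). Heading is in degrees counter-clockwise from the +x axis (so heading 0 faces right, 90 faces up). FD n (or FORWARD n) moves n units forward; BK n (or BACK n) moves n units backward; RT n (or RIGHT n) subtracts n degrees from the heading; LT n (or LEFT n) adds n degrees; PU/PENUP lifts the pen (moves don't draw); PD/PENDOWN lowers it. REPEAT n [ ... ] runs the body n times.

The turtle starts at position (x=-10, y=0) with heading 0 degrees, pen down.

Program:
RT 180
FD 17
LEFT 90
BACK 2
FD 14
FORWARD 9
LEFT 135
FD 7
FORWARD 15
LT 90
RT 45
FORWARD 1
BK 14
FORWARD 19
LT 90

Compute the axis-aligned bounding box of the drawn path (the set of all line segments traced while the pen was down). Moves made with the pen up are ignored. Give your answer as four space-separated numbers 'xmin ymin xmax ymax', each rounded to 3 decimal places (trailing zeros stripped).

Answer: -27 -21 -10 2

Derivation:
Executing turtle program step by step:
Start: pos=(-10,0), heading=0, pen down
RT 180: heading 0 -> 180
FD 17: (-10,0) -> (-27,0) [heading=180, draw]
LT 90: heading 180 -> 270
BK 2: (-27,0) -> (-27,2) [heading=270, draw]
FD 14: (-27,2) -> (-27,-12) [heading=270, draw]
FD 9: (-27,-12) -> (-27,-21) [heading=270, draw]
LT 135: heading 270 -> 45
FD 7: (-27,-21) -> (-22.05,-16.05) [heading=45, draw]
FD 15: (-22.05,-16.05) -> (-11.444,-5.444) [heading=45, draw]
LT 90: heading 45 -> 135
RT 45: heading 135 -> 90
FD 1: (-11.444,-5.444) -> (-11.444,-4.444) [heading=90, draw]
BK 14: (-11.444,-4.444) -> (-11.444,-18.444) [heading=90, draw]
FD 19: (-11.444,-18.444) -> (-11.444,0.556) [heading=90, draw]
LT 90: heading 90 -> 180
Final: pos=(-11.444,0.556), heading=180, 9 segment(s) drawn

Segment endpoints: x in {-27, -22.05, -11.444, -11.444, -10}, y in {-21, -18.444, -16.05, -12, -5.444, -4.444, 0, 0, 0.556, 2}
xmin=-27, ymin=-21, xmax=-10, ymax=2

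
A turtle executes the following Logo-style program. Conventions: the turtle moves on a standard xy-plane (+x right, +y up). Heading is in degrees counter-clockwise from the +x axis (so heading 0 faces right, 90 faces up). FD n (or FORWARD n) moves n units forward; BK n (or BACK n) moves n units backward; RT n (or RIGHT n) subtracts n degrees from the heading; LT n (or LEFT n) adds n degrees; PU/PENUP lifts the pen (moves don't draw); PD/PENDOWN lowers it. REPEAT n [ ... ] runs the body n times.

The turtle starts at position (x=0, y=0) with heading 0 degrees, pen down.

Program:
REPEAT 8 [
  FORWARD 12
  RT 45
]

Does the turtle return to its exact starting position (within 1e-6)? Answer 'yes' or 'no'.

Answer: yes

Derivation:
Executing turtle program step by step:
Start: pos=(0,0), heading=0, pen down
REPEAT 8 [
  -- iteration 1/8 --
  FD 12: (0,0) -> (12,0) [heading=0, draw]
  RT 45: heading 0 -> 315
  -- iteration 2/8 --
  FD 12: (12,0) -> (20.485,-8.485) [heading=315, draw]
  RT 45: heading 315 -> 270
  -- iteration 3/8 --
  FD 12: (20.485,-8.485) -> (20.485,-20.485) [heading=270, draw]
  RT 45: heading 270 -> 225
  -- iteration 4/8 --
  FD 12: (20.485,-20.485) -> (12,-28.971) [heading=225, draw]
  RT 45: heading 225 -> 180
  -- iteration 5/8 --
  FD 12: (12,-28.971) -> (0,-28.971) [heading=180, draw]
  RT 45: heading 180 -> 135
  -- iteration 6/8 --
  FD 12: (0,-28.971) -> (-8.485,-20.485) [heading=135, draw]
  RT 45: heading 135 -> 90
  -- iteration 7/8 --
  FD 12: (-8.485,-20.485) -> (-8.485,-8.485) [heading=90, draw]
  RT 45: heading 90 -> 45
  -- iteration 8/8 --
  FD 12: (-8.485,-8.485) -> (0,0) [heading=45, draw]
  RT 45: heading 45 -> 0
]
Final: pos=(0,0), heading=0, 8 segment(s) drawn

Start position: (0, 0)
Final position: (0, 0)
Distance = 0; < 1e-6 -> CLOSED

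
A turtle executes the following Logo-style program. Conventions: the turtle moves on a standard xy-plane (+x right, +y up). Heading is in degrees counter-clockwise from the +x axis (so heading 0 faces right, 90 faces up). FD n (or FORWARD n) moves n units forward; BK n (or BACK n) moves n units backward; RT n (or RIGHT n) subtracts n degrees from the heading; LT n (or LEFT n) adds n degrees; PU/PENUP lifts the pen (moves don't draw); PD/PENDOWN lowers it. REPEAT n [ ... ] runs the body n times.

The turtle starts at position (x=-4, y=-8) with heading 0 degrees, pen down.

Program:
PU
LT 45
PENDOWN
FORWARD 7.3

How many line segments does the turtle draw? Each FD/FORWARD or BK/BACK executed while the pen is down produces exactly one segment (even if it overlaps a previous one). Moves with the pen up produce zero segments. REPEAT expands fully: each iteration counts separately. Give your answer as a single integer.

Executing turtle program step by step:
Start: pos=(-4,-8), heading=0, pen down
PU: pen up
LT 45: heading 0 -> 45
PD: pen down
FD 7.3: (-4,-8) -> (1.162,-2.838) [heading=45, draw]
Final: pos=(1.162,-2.838), heading=45, 1 segment(s) drawn
Segments drawn: 1

Answer: 1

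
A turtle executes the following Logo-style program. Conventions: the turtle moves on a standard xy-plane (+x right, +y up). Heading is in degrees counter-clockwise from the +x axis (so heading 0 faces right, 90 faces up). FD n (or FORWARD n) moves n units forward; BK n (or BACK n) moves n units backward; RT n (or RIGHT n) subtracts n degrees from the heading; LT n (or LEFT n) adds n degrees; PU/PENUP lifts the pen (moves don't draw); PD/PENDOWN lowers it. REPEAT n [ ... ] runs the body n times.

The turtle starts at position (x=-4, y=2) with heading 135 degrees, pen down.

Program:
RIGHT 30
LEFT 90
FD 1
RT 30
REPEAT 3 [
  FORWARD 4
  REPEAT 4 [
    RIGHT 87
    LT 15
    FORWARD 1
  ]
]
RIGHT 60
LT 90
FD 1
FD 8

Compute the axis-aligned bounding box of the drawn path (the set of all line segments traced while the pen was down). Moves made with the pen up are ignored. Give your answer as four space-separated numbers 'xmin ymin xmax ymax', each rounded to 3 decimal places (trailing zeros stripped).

Answer: -11.061 -3.946 -1.946 4.665

Derivation:
Executing turtle program step by step:
Start: pos=(-4,2), heading=135, pen down
RT 30: heading 135 -> 105
LT 90: heading 105 -> 195
FD 1: (-4,2) -> (-4.966,1.741) [heading=195, draw]
RT 30: heading 195 -> 165
REPEAT 3 [
  -- iteration 1/3 --
  FD 4: (-4.966,1.741) -> (-8.83,2.776) [heading=165, draw]
  REPEAT 4 [
    -- iteration 1/4 --
    RT 87: heading 165 -> 78
    LT 15: heading 78 -> 93
    FD 1: (-8.83,2.776) -> (-8.882,3.775) [heading=93, draw]
    -- iteration 2/4 --
    RT 87: heading 93 -> 6
    LT 15: heading 6 -> 21
    FD 1: (-8.882,3.775) -> (-7.948,4.133) [heading=21, draw]
    -- iteration 3/4 --
    RT 87: heading 21 -> 294
    LT 15: heading 294 -> 309
    FD 1: (-7.948,4.133) -> (-7.319,3.356) [heading=309, draw]
    -- iteration 4/4 --
    RT 87: heading 309 -> 222
    LT 15: heading 222 -> 237
    FD 1: (-7.319,3.356) -> (-7.864,2.518) [heading=237, draw]
  ]
  -- iteration 2/3 --
  FD 4: (-7.864,2.518) -> (-10.042,-0.837) [heading=237, draw]
  REPEAT 4 [
    -- iteration 1/4 --
    RT 87: heading 237 -> 150
    LT 15: heading 150 -> 165
    FD 1: (-10.042,-0.837) -> (-11.008,-0.578) [heading=165, draw]
    -- iteration 2/4 --
    RT 87: heading 165 -> 78
    LT 15: heading 78 -> 93
    FD 1: (-11.008,-0.578) -> (-11.061,0.42) [heading=93, draw]
    -- iteration 3/4 --
    RT 87: heading 93 -> 6
    LT 15: heading 6 -> 21
    FD 1: (-11.061,0.42) -> (-10.127,0.779) [heading=21, draw]
    -- iteration 4/4 --
    RT 87: heading 21 -> 294
    LT 15: heading 294 -> 309
    FD 1: (-10.127,0.779) -> (-9.498,0.002) [heading=309, draw]
  ]
  -- iteration 3/3 --
  FD 4: (-9.498,0.002) -> (-6.98,-3.107) [heading=309, draw]
  REPEAT 4 [
    -- iteration 1/4 --
    RT 87: heading 309 -> 222
    LT 15: heading 222 -> 237
    FD 1: (-6.98,-3.107) -> (-7.525,-3.946) [heading=237, draw]
    -- iteration 2/4 --
    RT 87: heading 237 -> 150
    LT 15: heading 150 -> 165
    FD 1: (-7.525,-3.946) -> (-8.491,-3.687) [heading=165, draw]
    -- iteration 3/4 --
    RT 87: heading 165 -> 78
    LT 15: heading 78 -> 93
    FD 1: (-8.491,-3.687) -> (-8.543,-2.688) [heading=93, draw]
    -- iteration 4/4 --
    RT 87: heading 93 -> 6
    LT 15: heading 6 -> 21
    FD 1: (-8.543,-2.688) -> (-7.61,-2.33) [heading=21, draw]
  ]
]
RT 60: heading 21 -> 321
LT 90: heading 321 -> 51
FD 1: (-7.61,-2.33) -> (-6.98,-1.553) [heading=51, draw]
FD 8: (-6.98,-1.553) -> (-1.946,4.665) [heading=51, draw]
Final: pos=(-1.946,4.665), heading=51, 18 segment(s) drawn

Segment endpoints: x in {-11.061, -11.008, -10.127, -10.042, -9.498, -8.882, -8.83, -8.543, -8.491, -7.948, -7.864, -7.61, -7.525, -7.319, -6.98, -4.966, -4, -1.946}, y in {-3.946, -3.687, -3.107, -2.688, -2.33, -1.553, -0.837, -0.578, 0.002, 0.42, 0.779, 1.741, 2, 2.518, 2.776, 3.356, 3.775, 4.133, 4.665}
xmin=-11.061, ymin=-3.946, xmax=-1.946, ymax=4.665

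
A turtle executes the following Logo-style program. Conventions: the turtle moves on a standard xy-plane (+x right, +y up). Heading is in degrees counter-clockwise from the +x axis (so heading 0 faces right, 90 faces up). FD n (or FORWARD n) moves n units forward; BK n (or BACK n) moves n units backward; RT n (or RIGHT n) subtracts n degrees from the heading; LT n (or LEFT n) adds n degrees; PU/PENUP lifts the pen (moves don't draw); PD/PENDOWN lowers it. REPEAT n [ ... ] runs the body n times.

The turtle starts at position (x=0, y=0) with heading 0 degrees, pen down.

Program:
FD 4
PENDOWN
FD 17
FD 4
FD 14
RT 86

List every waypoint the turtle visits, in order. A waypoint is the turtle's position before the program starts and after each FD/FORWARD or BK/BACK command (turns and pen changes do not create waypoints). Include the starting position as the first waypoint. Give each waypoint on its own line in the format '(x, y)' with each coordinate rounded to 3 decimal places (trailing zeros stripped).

Answer: (0, 0)
(4, 0)
(21, 0)
(25, 0)
(39, 0)

Derivation:
Executing turtle program step by step:
Start: pos=(0,0), heading=0, pen down
FD 4: (0,0) -> (4,0) [heading=0, draw]
PD: pen down
FD 17: (4,0) -> (21,0) [heading=0, draw]
FD 4: (21,0) -> (25,0) [heading=0, draw]
FD 14: (25,0) -> (39,0) [heading=0, draw]
RT 86: heading 0 -> 274
Final: pos=(39,0), heading=274, 4 segment(s) drawn
Waypoints (5 total):
(0, 0)
(4, 0)
(21, 0)
(25, 0)
(39, 0)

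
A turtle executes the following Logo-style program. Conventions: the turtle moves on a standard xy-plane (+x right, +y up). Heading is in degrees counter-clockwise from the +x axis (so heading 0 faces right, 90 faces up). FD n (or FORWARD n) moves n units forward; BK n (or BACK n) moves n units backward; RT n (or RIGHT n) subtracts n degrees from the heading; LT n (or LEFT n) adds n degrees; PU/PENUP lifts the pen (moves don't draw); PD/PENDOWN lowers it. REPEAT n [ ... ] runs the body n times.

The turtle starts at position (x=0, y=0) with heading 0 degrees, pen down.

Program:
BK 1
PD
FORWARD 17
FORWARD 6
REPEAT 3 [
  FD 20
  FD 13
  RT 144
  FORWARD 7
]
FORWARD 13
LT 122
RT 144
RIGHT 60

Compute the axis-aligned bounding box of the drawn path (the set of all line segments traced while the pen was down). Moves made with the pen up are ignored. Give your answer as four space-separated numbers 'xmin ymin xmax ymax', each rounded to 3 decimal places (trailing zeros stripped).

Executing turtle program step by step:
Start: pos=(0,0), heading=0, pen down
BK 1: (0,0) -> (-1,0) [heading=0, draw]
PD: pen down
FD 17: (-1,0) -> (16,0) [heading=0, draw]
FD 6: (16,0) -> (22,0) [heading=0, draw]
REPEAT 3 [
  -- iteration 1/3 --
  FD 20: (22,0) -> (42,0) [heading=0, draw]
  FD 13: (42,0) -> (55,0) [heading=0, draw]
  RT 144: heading 0 -> 216
  FD 7: (55,0) -> (49.337,-4.114) [heading=216, draw]
  -- iteration 2/3 --
  FD 20: (49.337,-4.114) -> (33.157,-15.87) [heading=216, draw]
  FD 13: (33.157,-15.87) -> (22.639,-23.511) [heading=216, draw]
  RT 144: heading 216 -> 72
  FD 7: (22.639,-23.511) -> (24.802,-16.854) [heading=72, draw]
  -- iteration 3/3 --
  FD 20: (24.802,-16.854) -> (30.983,2.167) [heading=72, draw]
  FD 13: (30.983,2.167) -> (35,14.531) [heading=72, draw]
  RT 144: heading 72 -> 288
  FD 7: (35,14.531) -> (37.163,7.873) [heading=288, draw]
]
FD 13: (37.163,7.873) -> (41.18,-4.49) [heading=288, draw]
LT 122: heading 288 -> 50
RT 144: heading 50 -> 266
RT 60: heading 266 -> 206
Final: pos=(41.18,-4.49), heading=206, 13 segment(s) drawn

Segment endpoints: x in {-1, 0, 16, 22, 22.639, 24.802, 30.983, 33.157, 35, 37.163, 41.18, 42, 49.337, 55}, y in {-23.511, -16.854, -15.87, -4.49, -4.114, 0, 2.167, 7.873, 14.531}
xmin=-1, ymin=-23.511, xmax=55, ymax=14.531

Answer: -1 -23.511 55 14.531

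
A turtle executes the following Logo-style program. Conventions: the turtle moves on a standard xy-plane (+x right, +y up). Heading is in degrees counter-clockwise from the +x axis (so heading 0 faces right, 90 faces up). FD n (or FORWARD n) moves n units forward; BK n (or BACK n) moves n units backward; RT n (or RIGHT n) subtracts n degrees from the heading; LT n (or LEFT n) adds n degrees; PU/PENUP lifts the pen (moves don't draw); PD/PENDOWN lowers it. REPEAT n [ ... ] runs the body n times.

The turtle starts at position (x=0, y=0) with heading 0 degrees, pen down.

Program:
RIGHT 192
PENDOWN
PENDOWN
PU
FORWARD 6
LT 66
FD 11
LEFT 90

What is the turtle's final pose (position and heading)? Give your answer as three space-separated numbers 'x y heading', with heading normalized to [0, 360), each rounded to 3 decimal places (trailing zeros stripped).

Executing turtle program step by step:
Start: pos=(0,0), heading=0, pen down
RT 192: heading 0 -> 168
PD: pen down
PD: pen down
PU: pen up
FD 6: (0,0) -> (-5.869,1.247) [heading=168, move]
LT 66: heading 168 -> 234
FD 11: (-5.869,1.247) -> (-12.335,-7.652) [heading=234, move]
LT 90: heading 234 -> 324
Final: pos=(-12.335,-7.652), heading=324, 0 segment(s) drawn

Answer: -12.335 -7.652 324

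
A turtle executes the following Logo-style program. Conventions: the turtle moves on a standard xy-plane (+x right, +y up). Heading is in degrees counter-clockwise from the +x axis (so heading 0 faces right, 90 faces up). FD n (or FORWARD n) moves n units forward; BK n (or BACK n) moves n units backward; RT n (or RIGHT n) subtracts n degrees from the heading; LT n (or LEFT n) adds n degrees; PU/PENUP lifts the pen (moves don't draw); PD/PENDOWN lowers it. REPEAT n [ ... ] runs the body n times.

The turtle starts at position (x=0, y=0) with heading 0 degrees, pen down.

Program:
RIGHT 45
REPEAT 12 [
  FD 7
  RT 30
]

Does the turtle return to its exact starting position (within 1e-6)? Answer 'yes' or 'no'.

Answer: yes

Derivation:
Executing turtle program step by step:
Start: pos=(0,0), heading=0, pen down
RT 45: heading 0 -> 315
REPEAT 12 [
  -- iteration 1/12 --
  FD 7: (0,0) -> (4.95,-4.95) [heading=315, draw]
  RT 30: heading 315 -> 285
  -- iteration 2/12 --
  FD 7: (4.95,-4.95) -> (6.761,-11.711) [heading=285, draw]
  RT 30: heading 285 -> 255
  -- iteration 3/12 --
  FD 7: (6.761,-11.711) -> (4.95,-18.473) [heading=255, draw]
  RT 30: heading 255 -> 225
  -- iteration 4/12 --
  FD 7: (4.95,-18.473) -> (0,-23.422) [heading=225, draw]
  RT 30: heading 225 -> 195
  -- iteration 5/12 --
  FD 7: (0,-23.422) -> (-6.761,-25.234) [heading=195, draw]
  RT 30: heading 195 -> 165
  -- iteration 6/12 --
  FD 7: (-6.761,-25.234) -> (-13.523,-23.422) [heading=165, draw]
  RT 30: heading 165 -> 135
  -- iteration 7/12 --
  FD 7: (-13.523,-23.422) -> (-18.473,-18.473) [heading=135, draw]
  RT 30: heading 135 -> 105
  -- iteration 8/12 --
  FD 7: (-18.473,-18.473) -> (-20.284,-11.711) [heading=105, draw]
  RT 30: heading 105 -> 75
  -- iteration 9/12 --
  FD 7: (-20.284,-11.711) -> (-18.473,-4.95) [heading=75, draw]
  RT 30: heading 75 -> 45
  -- iteration 10/12 --
  FD 7: (-18.473,-4.95) -> (-13.523,0) [heading=45, draw]
  RT 30: heading 45 -> 15
  -- iteration 11/12 --
  FD 7: (-13.523,0) -> (-6.761,1.812) [heading=15, draw]
  RT 30: heading 15 -> 345
  -- iteration 12/12 --
  FD 7: (-6.761,1.812) -> (0,0) [heading=345, draw]
  RT 30: heading 345 -> 315
]
Final: pos=(0,0), heading=315, 12 segment(s) drawn

Start position: (0, 0)
Final position: (0, 0)
Distance = 0; < 1e-6 -> CLOSED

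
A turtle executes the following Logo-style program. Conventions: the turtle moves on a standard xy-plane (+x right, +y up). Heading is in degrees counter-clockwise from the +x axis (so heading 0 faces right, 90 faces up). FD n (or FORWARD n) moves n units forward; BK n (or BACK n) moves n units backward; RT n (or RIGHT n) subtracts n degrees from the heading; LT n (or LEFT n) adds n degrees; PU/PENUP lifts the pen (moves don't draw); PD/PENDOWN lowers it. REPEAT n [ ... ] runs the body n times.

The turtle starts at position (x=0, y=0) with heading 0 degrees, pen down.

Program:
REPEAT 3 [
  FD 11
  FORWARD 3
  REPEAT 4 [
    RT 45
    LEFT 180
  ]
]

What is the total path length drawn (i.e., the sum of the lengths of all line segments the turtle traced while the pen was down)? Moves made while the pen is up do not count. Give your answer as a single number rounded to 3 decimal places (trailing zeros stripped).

Answer: 42

Derivation:
Executing turtle program step by step:
Start: pos=(0,0), heading=0, pen down
REPEAT 3 [
  -- iteration 1/3 --
  FD 11: (0,0) -> (11,0) [heading=0, draw]
  FD 3: (11,0) -> (14,0) [heading=0, draw]
  REPEAT 4 [
    -- iteration 1/4 --
    RT 45: heading 0 -> 315
    LT 180: heading 315 -> 135
    -- iteration 2/4 --
    RT 45: heading 135 -> 90
    LT 180: heading 90 -> 270
    -- iteration 3/4 --
    RT 45: heading 270 -> 225
    LT 180: heading 225 -> 45
    -- iteration 4/4 --
    RT 45: heading 45 -> 0
    LT 180: heading 0 -> 180
  ]
  -- iteration 2/3 --
  FD 11: (14,0) -> (3,0) [heading=180, draw]
  FD 3: (3,0) -> (0,0) [heading=180, draw]
  REPEAT 4 [
    -- iteration 1/4 --
    RT 45: heading 180 -> 135
    LT 180: heading 135 -> 315
    -- iteration 2/4 --
    RT 45: heading 315 -> 270
    LT 180: heading 270 -> 90
    -- iteration 3/4 --
    RT 45: heading 90 -> 45
    LT 180: heading 45 -> 225
    -- iteration 4/4 --
    RT 45: heading 225 -> 180
    LT 180: heading 180 -> 0
  ]
  -- iteration 3/3 --
  FD 11: (0,0) -> (11,0) [heading=0, draw]
  FD 3: (11,0) -> (14,0) [heading=0, draw]
  REPEAT 4 [
    -- iteration 1/4 --
    RT 45: heading 0 -> 315
    LT 180: heading 315 -> 135
    -- iteration 2/4 --
    RT 45: heading 135 -> 90
    LT 180: heading 90 -> 270
    -- iteration 3/4 --
    RT 45: heading 270 -> 225
    LT 180: heading 225 -> 45
    -- iteration 4/4 --
    RT 45: heading 45 -> 0
    LT 180: heading 0 -> 180
  ]
]
Final: pos=(14,0), heading=180, 6 segment(s) drawn

Segment lengths:
  seg 1: (0,0) -> (11,0), length = 11
  seg 2: (11,0) -> (14,0), length = 3
  seg 3: (14,0) -> (3,0), length = 11
  seg 4: (3,0) -> (0,0), length = 3
  seg 5: (0,0) -> (11,0), length = 11
  seg 6: (11,0) -> (14,0), length = 3
Total = 42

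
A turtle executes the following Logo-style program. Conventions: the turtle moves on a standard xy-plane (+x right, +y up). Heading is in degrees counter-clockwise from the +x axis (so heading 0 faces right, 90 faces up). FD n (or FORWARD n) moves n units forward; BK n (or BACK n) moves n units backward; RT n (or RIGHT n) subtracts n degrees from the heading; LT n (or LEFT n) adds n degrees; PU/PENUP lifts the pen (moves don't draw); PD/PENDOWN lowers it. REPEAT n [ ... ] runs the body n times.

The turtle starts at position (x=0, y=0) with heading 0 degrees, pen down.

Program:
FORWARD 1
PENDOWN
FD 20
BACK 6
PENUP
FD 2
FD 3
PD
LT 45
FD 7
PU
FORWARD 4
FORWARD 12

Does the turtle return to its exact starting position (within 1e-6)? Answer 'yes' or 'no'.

Executing turtle program step by step:
Start: pos=(0,0), heading=0, pen down
FD 1: (0,0) -> (1,0) [heading=0, draw]
PD: pen down
FD 20: (1,0) -> (21,0) [heading=0, draw]
BK 6: (21,0) -> (15,0) [heading=0, draw]
PU: pen up
FD 2: (15,0) -> (17,0) [heading=0, move]
FD 3: (17,0) -> (20,0) [heading=0, move]
PD: pen down
LT 45: heading 0 -> 45
FD 7: (20,0) -> (24.95,4.95) [heading=45, draw]
PU: pen up
FD 4: (24.95,4.95) -> (27.778,7.778) [heading=45, move]
FD 12: (27.778,7.778) -> (36.263,16.263) [heading=45, move]
Final: pos=(36.263,16.263), heading=45, 4 segment(s) drawn

Start position: (0, 0)
Final position: (36.263, 16.263)
Distance = 39.743; >= 1e-6 -> NOT closed

Answer: no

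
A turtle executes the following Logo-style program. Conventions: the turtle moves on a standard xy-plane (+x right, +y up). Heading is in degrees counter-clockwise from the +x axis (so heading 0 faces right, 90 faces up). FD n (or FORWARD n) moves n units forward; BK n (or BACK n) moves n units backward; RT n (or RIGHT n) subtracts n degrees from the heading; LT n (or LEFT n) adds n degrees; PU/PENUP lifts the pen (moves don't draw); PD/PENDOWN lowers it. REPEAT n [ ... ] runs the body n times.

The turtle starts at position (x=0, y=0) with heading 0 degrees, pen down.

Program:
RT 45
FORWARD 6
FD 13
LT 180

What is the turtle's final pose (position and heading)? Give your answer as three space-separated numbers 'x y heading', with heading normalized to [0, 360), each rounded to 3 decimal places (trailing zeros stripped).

Answer: 13.435 -13.435 135

Derivation:
Executing turtle program step by step:
Start: pos=(0,0), heading=0, pen down
RT 45: heading 0 -> 315
FD 6: (0,0) -> (4.243,-4.243) [heading=315, draw]
FD 13: (4.243,-4.243) -> (13.435,-13.435) [heading=315, draw]
LT 180: heading 315 -> 135
Final: pos=(13.435,-13.435), heading=135, 2 segment(s) drawn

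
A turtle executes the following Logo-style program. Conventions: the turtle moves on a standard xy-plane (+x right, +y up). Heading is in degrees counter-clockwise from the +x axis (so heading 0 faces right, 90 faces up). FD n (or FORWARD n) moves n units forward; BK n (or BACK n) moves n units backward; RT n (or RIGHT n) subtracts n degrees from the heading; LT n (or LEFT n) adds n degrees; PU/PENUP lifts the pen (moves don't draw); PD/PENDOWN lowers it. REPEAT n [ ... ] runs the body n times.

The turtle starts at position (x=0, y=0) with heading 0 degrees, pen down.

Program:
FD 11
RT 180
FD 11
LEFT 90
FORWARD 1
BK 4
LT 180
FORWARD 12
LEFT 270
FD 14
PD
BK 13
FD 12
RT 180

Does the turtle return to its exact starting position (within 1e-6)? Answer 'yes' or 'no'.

Answer: no

Derivation:
Executing turtle program step by step:
Start: pos=(0,0), heading=0, pen down
FD 11: (0,0) -> (11,0) [heading=0, draw]
RT 180: heading 0 -> 180
FD 11: (11,0) -> (0,0) [heading=180, draw]
LT 90: heading 180 -> 270
FD 1: (0,0) -> (0,-1) [heading=270, draw]
BK 4: (0,-1) -> (0,3) [heading=270, draw]
LT 180: heading 270 -> 90
FD 12: (0,3) -> (0,15) [heading=90, draw]
LT 270: heading 90 -> 0
FD 14: (0,15) -> (14,15) [heading=0, draw]
PD: pen down
BK 13: (14,15) -> (1,15) [heading=0, draw]
FD 12: (1,15) -> (13,15) [heading=0, draw]
RT 180: heading 0 -> 180
Final: pos=(13,15), heading=180, 8 segment(s) drawn

Start position: (0, 0)
Final position: (13, 15)
Distance = 19.849; >= 1e-6 -> NOT closed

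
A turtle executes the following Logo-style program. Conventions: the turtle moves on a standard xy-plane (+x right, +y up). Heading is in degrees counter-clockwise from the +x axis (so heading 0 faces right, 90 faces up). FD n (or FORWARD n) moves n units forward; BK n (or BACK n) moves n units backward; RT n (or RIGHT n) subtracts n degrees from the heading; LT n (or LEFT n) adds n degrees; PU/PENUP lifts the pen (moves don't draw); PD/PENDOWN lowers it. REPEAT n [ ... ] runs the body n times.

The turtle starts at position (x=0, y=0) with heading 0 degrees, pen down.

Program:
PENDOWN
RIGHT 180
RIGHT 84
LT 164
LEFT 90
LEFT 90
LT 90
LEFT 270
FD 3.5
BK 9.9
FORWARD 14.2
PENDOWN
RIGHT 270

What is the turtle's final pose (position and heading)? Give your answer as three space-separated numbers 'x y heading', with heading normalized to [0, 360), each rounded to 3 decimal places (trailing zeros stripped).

Answer: 1.354 7.682 170

Derivation:
Executing turtle program step by step:
Start: pos=(0,0), heading=0, pen down
PD: pen down
RT 180: heading 0 -> 180
RT 84: heading 180 -> 96
LT 164: heading 96 -> 260
LT 90: heading 260 -> 350
LT 90: heading 350 -> 80
LT 90: heading 80 -> 170
LT 270: heading 170 -> 80
FD 3.5: (0,0) -> (0.608,3.447) [heading=80, draw]
BK 9.9: (0.608,3.447) -> (-1.111,-6.303) [heading=80, draw]
FD 14.2: (-1.111,-6.303) -> (1.354,7.682) [heading=80, draw]
PD: pen down
RT 270: heading 80 -> 170
Final: pos=(1.354,7.682), heading=170, 3 segment(s) drawn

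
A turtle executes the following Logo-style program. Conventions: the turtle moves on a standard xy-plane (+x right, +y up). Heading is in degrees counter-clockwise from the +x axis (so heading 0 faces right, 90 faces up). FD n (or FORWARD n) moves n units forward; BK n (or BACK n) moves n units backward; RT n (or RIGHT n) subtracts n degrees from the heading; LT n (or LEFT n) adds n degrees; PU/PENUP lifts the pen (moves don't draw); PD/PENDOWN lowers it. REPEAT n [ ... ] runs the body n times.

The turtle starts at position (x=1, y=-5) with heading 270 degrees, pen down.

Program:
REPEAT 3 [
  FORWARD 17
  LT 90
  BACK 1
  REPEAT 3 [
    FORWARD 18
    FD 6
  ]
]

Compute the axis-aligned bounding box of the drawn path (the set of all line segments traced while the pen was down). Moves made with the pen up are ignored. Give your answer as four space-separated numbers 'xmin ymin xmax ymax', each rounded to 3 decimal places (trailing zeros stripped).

Executing turtle program step by step:
Start: pos=(1,-5), heading=270, pen down
REPEAT 3 [
  -- iteration 1/3 --
  FD 17: (1,-5) -> (1,-22) [heading=270, draw]
  LT 90: heading 270 -> 0
  BK 1: (1,-22) -> (0,-22) [heading=0, draw]
  REPEAT 3 [
    -- iteration 1/3 --
    FD 18: (0,-22) -> (18,-22) [heading=0, draw]
    FD 6: (18,-22) -> (24,-22) [heading=0, draw]
    -- iteration 2/3 --
    FD 18: (24,-22) -> (42,-22) [heading=0, draw]
    FD 6: (42,-22) -> (48,-22) [heading=0, draw]
    -- iteration 3/3 --
    FD 18: (48,-22) -> (66,-22) [heading=0, draw]
    FD 6: (66,-22) -> (72,-22) [heading=0, draw]
  ]
  -- iteration 2/3 --
  FD 17: (72,-22) -> (89,-22) [heading=0, draw]
  LT 90: heading 0 -> 90
  BK 1: (89,-22) -> (89,-23) [heading=90, draw]
  REPEAT 3 [
    -- iteration 1/3 --
    FD 18: (89,-23) -> (89,-5) [heading=90, draw]
    FD 6: (89,-5) -> (89,1) [heading=90, draw]
    -- iteration 2/3 --
    FD 18: (89,1) -> (89,19) [heading=90, draw]
    FD 6: (89,19) -> (89,25) [heading=90, draw]
    -- iteration 3/3 --
    FD 18: (89,25) -> (89,43) [heading=90, draw]
    FD 6: (89,43) -> (89,49) [heading=90, draw]
  ]
  -- iteration 3/3 --
  FD 17: (89,49) -> (89,66) [heading=90, draw]
  LT 90: heading 90 -> 180
  BK 1: (89,66) -> (90,66) [heading=180, draw]
  REPEAT 3 [
    -- iteration 1/3 --
    FD 18: (90,66) -> (72,66) [heading=180, draw]
    FD 6: (72,66) -> (66,66) [heading=180, draw]
    -- iteration 2/3 --
    FD 18: (66,66) -> (48,66) [heading=180, draw]
    FD 6: (48,66) -> (42,66) [heading=180, draw]
    -- iteration 3/3 --
    FD 18: (42,66) -> (24,66) [heading=180, draw]
    FD 6: (24,66) -> (18,66) [heading=180, draw]
  ]
]
Final: pos=(18,66), heading=180, 24 segment(s) drawn

Segment endpoints: x in {0, 1, 1, 18, 18, 24, 24, 42, 48, 66, 72, 89, 90}, y in {-23, -22, -22, -22, -22, -22, -5, -5, 1, 19, 25, 43, 49, 66}
xmin=0, ymin=-23, xmax=90, ymax=66

Answer: 0 -23 90 66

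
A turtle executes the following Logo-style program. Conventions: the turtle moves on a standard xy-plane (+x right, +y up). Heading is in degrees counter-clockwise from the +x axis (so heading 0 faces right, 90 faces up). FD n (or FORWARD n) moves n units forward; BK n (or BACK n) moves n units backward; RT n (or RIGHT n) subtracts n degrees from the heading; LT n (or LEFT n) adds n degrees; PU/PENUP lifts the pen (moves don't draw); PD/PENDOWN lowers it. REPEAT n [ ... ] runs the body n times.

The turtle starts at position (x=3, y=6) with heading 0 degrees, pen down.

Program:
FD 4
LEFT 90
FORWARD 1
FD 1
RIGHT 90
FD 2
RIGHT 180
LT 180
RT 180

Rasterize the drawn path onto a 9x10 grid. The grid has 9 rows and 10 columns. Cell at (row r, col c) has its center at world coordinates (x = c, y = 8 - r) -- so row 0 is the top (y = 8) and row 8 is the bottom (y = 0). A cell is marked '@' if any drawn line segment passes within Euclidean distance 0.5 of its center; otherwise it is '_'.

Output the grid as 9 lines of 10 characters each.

Segment 0: (3,6) -> (7,6)
Segment 1: (7,6) -> (7,7)
Segment 2: (7,7) -> (7,8)
Segment 3: (7,8) -> (9,8)

Answer: _______@@@
_______@__
___@@@@@__
__________
__________
__________
__________
__________
__________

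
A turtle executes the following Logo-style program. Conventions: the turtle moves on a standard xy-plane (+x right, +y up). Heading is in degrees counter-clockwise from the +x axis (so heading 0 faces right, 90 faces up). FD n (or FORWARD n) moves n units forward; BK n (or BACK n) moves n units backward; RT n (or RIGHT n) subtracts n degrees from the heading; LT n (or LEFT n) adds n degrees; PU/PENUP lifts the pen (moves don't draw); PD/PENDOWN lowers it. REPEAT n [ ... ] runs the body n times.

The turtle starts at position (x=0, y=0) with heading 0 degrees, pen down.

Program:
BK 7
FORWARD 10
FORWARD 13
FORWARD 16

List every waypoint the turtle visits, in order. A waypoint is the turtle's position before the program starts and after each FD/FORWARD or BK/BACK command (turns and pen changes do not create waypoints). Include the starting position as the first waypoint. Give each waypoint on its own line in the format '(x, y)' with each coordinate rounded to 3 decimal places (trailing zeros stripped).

Answer: (0, 0)
(-7, 0)
(3, 0)
(16, 0)
(32, 0)

Derivation:
Executing turtle program step by step:
Start: pos=(0,0), heading=0, pen down
BK 7: (0,0) -> (-7,0) [heading=0, draw]
FD 10: (-7,0) -> (3,0) [heading=0, draw]
FD 13: (3,0) -> (16,0) [heading=0, draw]
FD 16: (16,0) -> (32,0) [heading=0, draw]
Final: pos=(32,0), heading=0, 4 segment(s) drawn
Waypoints (5 total):
(0, 0)
(-7, 0)
(3, 0)
(16, 0)
(32, 0)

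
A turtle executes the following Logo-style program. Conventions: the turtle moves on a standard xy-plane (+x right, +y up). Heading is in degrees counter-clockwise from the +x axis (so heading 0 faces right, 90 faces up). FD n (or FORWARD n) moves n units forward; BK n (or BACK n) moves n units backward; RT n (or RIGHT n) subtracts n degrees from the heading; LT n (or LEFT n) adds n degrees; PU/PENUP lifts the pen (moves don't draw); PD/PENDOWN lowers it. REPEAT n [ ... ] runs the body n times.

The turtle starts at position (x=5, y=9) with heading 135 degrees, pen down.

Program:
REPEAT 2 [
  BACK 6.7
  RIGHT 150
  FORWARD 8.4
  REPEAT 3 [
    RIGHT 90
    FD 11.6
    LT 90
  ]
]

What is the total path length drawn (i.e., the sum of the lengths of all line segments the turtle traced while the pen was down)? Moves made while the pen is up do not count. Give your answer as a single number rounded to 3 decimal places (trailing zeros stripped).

Answer: 99.8

Derivation:
Executing turtle program step by step:
Start: pos=(5,9), heading=135, pen down
REPEAT 2 [
  -- iteration 1/2 --
  BK 6.7: (5,9) -> (9.738,4.262) [heading=135, draw]
  RT 150: heading 135 -> 345
  FD 8.4: (9.738,4.262) -> (17.851,2.088) [heading=345, draw]
  REPEAT 3 [
    -- iteration 1/3 --
    RT 90: heading 345 -> 255
    FD 11.6: (17.851,2.088) -> (14.849,-9.116) [heading=255, draw]
    LT 90: heading 255 -> 345
    -- iteration 2/3 --
    RT 90: heading 345 -> 255
    FD 11.6: (14.849,-9.116) -> (11.847,-20.321) [heading=255, draw]
    LT 90: heading 255 -> 345
    -- iteration 3/3 --
    RT 90: heading 345 -> 255
    FD 11.6: (11.847,-20.321) -> (8.844,-31.526) [heading=255, draw]
    LT 90: heading 255 -> 345
  ]
  -- iteration 2/2 --
  BK 6.7: (8.844,-31.526) -> (2.373,-29.792) [heading=345, draw]
  RT 150: heading 345 -> 195
  FD 8.4: (2.373,-29.792) -> (-5.741,-31.966) [heading=195, draw]
  REPEAT 3 [
    -- iteration 1/3 --
    RT 90: heading 195 -> 105
    FD 11.6: (-5.741,-31.966) -> (-8.743,-20.761) [heading=105, draw]
    LT 90: heading 105 -> 195
    -- iteration 2/3 --
    RT 90: heading 195 -> 105
    FD 11.6: (-8.743,-20.761) -> (-11.746,-9.556) [heading=105, draw]
    LT 90: heading 105 -> 195
    -- iteration 3/3 --
    RT 90: heading 195 -> 105
    FD 11.6: (-11.746,-9.556) -> (-14.748,1.648) [heading=105, draw]
    LT 90: heading 105 -> 195
  ]
]
Final: pos=(-14.748,1.648), heading=195, 10 segment(s) drawn

Segment lengths:
  seg 1: (5,9) -> (9.738,4.262), length = 6.7
  seg 2: (9.738,4.262) -> (17.851,2.088), length = 8.4
  seg 3: (17.851,2.088) -> (14.849,-9.116), length = 11.6
  seg 4: (14.849,-9.116) -> (11.847,-20.321), length = 11.6
  seg 5: (11.847,-20.321) -> (8.844,-31.526), length = 11.6
  seg 6: (8.844,-31.526) -> (2.373,-29.792), length = 6.7
  seg 7: (2.373,-29.792) -> (-5.741,-31.966), length = 8.4
  seg 8: (-5.741,-31.966) -> (-8.743,-20.761), length = 11.6
  seg 9: (-8.743,-20.761) -> (-11.746,-9.556), length = 11.6
  seg 10: (-11.746,-9.556) -> (-14.748,1.648), length = 11.6
Total = 99.8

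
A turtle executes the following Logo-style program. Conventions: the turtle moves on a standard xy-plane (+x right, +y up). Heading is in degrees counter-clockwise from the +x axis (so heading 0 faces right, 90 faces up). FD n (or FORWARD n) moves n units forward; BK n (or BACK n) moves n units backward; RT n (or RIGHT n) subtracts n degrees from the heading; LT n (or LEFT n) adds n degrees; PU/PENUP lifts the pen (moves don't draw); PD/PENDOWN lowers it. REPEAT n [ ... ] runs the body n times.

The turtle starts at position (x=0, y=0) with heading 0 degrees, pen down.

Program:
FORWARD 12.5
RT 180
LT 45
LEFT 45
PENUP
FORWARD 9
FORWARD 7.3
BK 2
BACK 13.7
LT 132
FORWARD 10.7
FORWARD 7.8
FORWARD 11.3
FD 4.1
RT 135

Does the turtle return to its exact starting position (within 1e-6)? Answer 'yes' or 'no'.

Answer: no

Derivation:
Executing turtle program step by step:
Start: pos=(0,0), heading=0, pen down
FD 12.5: (0,0) -> (12.5,0) [heading=0, draw]
RT 180: heading 0 -> 180
LT 45: heading 180 -> 225
LT 45: heading 225 -> 270
PU: pen up
FD 9: (12.5,0) -> (12.5,-9) [heading=270, move]
FD 7.3: (12.5,-9) -> (12.5,-16.3) [heading=270, move]
BK 2: (12.5,-16.3) -> (12.5,-14.3) [heading=270, move]
BK 13.7: (12.5,-14.3) -> (12.5,-0.6) [heading=270, move]
LT 132: heading 270 -> 42
FD 10.7: (12.5,-0.6) -> (20.452,6.56) [heading=42, move]
FD 7.8: (20.452,6.56) -> (26.248,11.779) [heading=42, move]
FD 11.3: (26.248,11.779) -> (34.646,19.34) [heading=42, move]
FD 4.1: (34.646,19.34) -> (37.693,22.084) [heading=42, move]
RT 135: heading 42 -> 267
Final: pos=(37.693,22.084), heading=267, 1 segment(s) drawn

Start position: (0, 0)
Final position: (37.693, 22.084)
Distance = 43.685; >= 1e-6 -> NOT closed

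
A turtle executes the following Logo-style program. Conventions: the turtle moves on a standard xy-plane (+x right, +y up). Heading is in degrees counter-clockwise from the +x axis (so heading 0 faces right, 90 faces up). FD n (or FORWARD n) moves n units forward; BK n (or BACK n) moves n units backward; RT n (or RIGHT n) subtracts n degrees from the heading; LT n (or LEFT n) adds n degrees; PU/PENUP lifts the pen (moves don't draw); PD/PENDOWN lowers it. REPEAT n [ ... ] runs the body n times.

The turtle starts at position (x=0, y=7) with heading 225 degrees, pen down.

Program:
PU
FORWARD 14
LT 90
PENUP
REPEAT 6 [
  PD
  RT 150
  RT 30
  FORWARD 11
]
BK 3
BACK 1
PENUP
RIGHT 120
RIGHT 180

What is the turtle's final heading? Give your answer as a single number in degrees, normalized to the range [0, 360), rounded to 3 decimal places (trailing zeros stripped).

Answer: 15

Derivation:
Executing turtle program step by step:
Start: pos=(0,7), heading=225, pen down
PU: pen up
FD 14: (0,7) -> (-9.899,-2.899) [heading=225, move]
LT 90: heading 225 -> 315
PU: pen up
REPEAT 6 [
  -- iteration 1/6 --
  PD: pen down
  RT 150: heading 315 -> 165
  RT 30: heading 165 -> 135
  FD 11: (-9.899,-2.899) -> (-17.678,4.879) [heading=135, draw]
  -- iteration 2/6 --
  PD: pen down
  RT 150: heading 135 -> 345
  RT 30: heading 345 -> 315
  FD 11: (-17.678,4.879) -> (-9.899,-2.899) [heading=315, draw]
  -- iteration 3/6 --
  PD: pen down
  RT 150: heading 315 -> 165
  RT 30: heading 165 -> 135
  FD 11: (-9.899,-2.899) -> (-17.678,4.879) [heading=135, draw]
  -- iteration 4/6 --
  PD: pen down
  RT 150: heading 135 -> 345
  RT 30: heading 345 -> 315
  FD 11: (-17.678,4.879) -> (-9.899,-2.899) [heading=315, draw]
  -- iteration 5/6 --
  PD: pen down
  RT 150: heading 315 -> 165
  RT 30: heading 165 -> 135
  FD 11: (-9.899,-2.899) -> (-17.678,4.879) [heading=135, draw]
  -- iteration 6/6 --
  PD: pen down
  RT 150: heading 135 -> 345
  RT 30: heading 345 -> 315
  FD 11: (-17.678,4.879) -> (-9.899,-2.899) [heading=315, draw]
]
BK 3: (-9.899,-2.899) -> (-12.021,-0.778) [heading=315, draw]
BK 1: (-12.021,-0.778) -> (-12.728,-0.071) [heading=315, draw]
PU: pen up
RT 120: heading 315 -> 195
RT 180: heading 195 -> 15
Final: pos=(-12.728,-0.071), heading=15, 8 segment(s) drawn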